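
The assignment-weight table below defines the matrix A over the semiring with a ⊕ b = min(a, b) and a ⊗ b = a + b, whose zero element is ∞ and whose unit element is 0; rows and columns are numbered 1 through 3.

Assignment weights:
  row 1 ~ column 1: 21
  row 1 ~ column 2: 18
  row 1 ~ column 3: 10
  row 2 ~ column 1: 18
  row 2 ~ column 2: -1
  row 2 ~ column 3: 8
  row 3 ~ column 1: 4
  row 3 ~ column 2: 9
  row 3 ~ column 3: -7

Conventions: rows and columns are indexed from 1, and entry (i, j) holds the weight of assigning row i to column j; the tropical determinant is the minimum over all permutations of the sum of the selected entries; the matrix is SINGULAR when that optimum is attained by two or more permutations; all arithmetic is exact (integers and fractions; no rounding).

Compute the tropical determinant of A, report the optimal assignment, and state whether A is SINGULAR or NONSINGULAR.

σ = (1, 2, 3): 21 + (-1) + (-7) = 13
σ = (1, 3, 2): 21 + 8 + 9 = 38
σ = (2, 1, 3): 18 + 18 + (-7) = 29
σ = (2, 3, 1): 18 + 8 + 4 = 30
σ = (3, 1, 2): 10 + 18 + 9 = 37
σ = (3, 2, 1): 10 + (-1) + 4 = 13
Optimal value attained by: σ = (1, 2, 3).
Answer: det⊕(A) = 13; verdict: SINGULAR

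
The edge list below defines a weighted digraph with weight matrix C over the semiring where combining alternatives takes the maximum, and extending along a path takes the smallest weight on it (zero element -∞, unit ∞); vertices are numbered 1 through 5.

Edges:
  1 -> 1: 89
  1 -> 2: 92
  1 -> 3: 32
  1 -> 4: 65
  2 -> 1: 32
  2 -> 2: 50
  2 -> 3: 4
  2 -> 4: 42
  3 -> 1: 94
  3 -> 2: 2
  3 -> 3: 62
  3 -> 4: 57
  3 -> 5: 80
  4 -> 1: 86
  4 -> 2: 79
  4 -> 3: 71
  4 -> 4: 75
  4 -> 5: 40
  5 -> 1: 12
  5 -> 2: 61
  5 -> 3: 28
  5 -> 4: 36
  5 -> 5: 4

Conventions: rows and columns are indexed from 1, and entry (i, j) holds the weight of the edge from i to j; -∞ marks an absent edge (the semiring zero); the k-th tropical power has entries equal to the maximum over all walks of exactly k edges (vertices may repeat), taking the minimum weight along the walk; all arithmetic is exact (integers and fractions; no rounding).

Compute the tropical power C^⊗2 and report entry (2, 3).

C^⊗2:
  [89, 89, 65, 65, 40]
  [42, 50, 42, 42, 40]
  [89, 92, 62, 65, 62]
  [86, 86, 71, 75, 71]
  [36, 50, 36, 42, 36]
Key observation: the optimum is the walk 2->4->3, with weight 42 min 71 = 42.
Optimal value attained by: walk 2->4->3.
Answer: (C^⊗2)[2][3] = 42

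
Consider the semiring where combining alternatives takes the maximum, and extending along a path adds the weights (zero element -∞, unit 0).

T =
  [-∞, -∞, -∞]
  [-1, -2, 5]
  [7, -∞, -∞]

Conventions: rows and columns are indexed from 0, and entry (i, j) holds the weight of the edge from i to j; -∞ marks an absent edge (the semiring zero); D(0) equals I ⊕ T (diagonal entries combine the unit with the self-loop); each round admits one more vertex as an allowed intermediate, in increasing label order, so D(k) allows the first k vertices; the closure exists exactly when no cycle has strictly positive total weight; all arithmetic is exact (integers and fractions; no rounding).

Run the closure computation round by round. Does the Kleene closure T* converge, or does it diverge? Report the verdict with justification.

D(0):
  [0, -∞, -∞]
  [-1, 0, 5]
  [7, -∞, 0]
D(1):
  [0, -∞, -∞]
  [-1, 0, 5]
  [7, -∞, 0]
D(2):
  [0, -∞, -∞]
  [-1, 0, 5]
  [7, -∞, 0]
D(3):
  [0, -∞, -∞]
  [12, 0, 5]
  [7, -∞, 0]
Key observation: every diagonal entry stays at the unit through all rounds, so no improving cycle exists.
Answer: CONVERGES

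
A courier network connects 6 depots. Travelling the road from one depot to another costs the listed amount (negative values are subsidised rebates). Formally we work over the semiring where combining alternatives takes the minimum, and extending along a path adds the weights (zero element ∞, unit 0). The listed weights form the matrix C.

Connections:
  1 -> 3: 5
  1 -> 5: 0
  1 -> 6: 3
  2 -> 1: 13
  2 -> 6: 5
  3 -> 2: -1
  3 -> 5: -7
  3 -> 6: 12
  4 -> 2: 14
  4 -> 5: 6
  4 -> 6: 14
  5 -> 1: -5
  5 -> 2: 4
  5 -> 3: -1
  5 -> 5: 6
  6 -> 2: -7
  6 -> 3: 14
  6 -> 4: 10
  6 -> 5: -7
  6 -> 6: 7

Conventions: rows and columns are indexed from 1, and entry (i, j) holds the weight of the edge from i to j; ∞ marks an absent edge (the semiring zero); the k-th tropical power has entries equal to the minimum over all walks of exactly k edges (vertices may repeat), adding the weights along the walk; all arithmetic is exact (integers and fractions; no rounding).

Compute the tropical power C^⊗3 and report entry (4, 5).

C^⊗2:
  [-5, -4, -1, 13, -4, 10]
  [∞, -2, 18, 15, -2, 12]
  [-12, -3, -8, 22, -1, 4]
  [1, 7, 5, 24, 7, 19]
  [1, -2, 0, ∞, -8, -2]
  [-12, -3, -8, 17, -1, -2]
C^⊗3:
  [-9, -2, -5, 20, -8, -2]
  [-7, 2, -3, 22, 4, 3]
  [-6, -9, -7, 14, -15, -9]
  [2, 4, 6, 29, -2, 4]
  [-13, -9, -9, 8, -9, 3]
  [-6, -9, -7, 8, -15, -9]
Key observation: the optimum is the walk 4->5->3->5, with weight 6 + (-1) + (-7) = -2.
Optimal value attained by: walk 4->5->3->5.
Answer: (C^⊗3)[4][5] = -2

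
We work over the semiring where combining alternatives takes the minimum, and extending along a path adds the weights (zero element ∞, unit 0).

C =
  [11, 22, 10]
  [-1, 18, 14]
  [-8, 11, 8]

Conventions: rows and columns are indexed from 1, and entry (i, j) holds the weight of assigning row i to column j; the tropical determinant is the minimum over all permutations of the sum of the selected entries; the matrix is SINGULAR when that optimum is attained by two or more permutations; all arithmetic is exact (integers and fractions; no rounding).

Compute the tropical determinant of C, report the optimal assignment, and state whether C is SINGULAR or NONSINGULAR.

σ = (1, 2, 3): 11 + 18 + 8 = 37
σ = (1, 3, 2): 11 + 14 + 11 = 36
σ = (2, 1, 3): 22 + (-1) + 8 = 29
σ = (2, 3, 1): 22 + 14 + (-8) = 28
σ = (3, 1, 2): 10 + (-1) + 11 = 20
σ = (3, 2, 1): 10 + 18 + (-8) = 20
Optimal value attained by: σ = (3, 1, 2).
Answer: det⊕(C) = 20; verdict: SINGULAR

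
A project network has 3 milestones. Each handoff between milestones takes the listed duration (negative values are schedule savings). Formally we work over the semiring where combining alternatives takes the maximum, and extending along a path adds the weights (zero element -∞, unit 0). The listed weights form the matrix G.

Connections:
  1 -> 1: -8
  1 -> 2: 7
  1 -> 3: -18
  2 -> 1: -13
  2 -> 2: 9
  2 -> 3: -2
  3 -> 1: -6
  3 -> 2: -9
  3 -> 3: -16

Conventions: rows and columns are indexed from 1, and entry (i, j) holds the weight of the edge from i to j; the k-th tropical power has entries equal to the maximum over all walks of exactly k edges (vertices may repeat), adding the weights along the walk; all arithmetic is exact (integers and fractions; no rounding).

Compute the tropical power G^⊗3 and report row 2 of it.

G^⊗2:
  [-6, 16, 5]
  [-4, 18, 7]
  [-14, 1, -11]
G^⊗3:
  [3, 25, 14]
  [5, 27, 16]
  [-12, 10, -1]
Answer: row 2 of G^⊗3 = [5, 27, 16]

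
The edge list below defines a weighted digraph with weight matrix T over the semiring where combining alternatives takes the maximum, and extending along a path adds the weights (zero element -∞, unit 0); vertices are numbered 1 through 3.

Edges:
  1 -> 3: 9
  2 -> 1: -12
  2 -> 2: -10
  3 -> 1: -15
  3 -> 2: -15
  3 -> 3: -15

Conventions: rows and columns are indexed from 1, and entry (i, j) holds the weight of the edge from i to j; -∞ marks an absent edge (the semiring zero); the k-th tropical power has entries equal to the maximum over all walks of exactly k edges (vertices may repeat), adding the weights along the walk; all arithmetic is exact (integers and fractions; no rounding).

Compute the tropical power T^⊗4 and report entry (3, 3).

T^⊗2:
  [-6, -6, -6]
  [-22, -20, -3]
  [-27, -25, -6]
T^⊗3:
  [-18, -16, 3]
  [-18, -18, -13]
  [-21, -21, -18]
T^⊗4:
  [-12, -12, -9]
  [-28, -28, -9]
  [-33, -31, -12]
Key observation: the optimum is the walk 3->1->3->1->3, with weight (-15) + 9 + (-15) + 9 = -12.
Optimal value attained by: walk 3->1->3->1->3.
Answer: (T^⊗4)[3][3] = -12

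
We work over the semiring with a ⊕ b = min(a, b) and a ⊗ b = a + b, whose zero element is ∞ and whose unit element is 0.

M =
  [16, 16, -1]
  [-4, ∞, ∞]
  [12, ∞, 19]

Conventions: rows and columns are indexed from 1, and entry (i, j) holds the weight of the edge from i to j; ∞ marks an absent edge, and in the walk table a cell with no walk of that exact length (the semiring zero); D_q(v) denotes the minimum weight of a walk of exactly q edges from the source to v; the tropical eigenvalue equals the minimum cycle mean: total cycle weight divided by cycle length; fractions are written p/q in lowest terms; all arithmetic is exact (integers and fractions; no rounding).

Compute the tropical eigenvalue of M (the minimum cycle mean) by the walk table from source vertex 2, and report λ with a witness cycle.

q=0: [∞, 0, ∞]
q=1: [-4, ∞, ∞]
q=2: [12, 12, -5]
q=3: [7, 28, 11]
Optimal cycle mean attained by: cycle 1->3->1, total (-1) + 12, length 2.
Answer: λ = 11/2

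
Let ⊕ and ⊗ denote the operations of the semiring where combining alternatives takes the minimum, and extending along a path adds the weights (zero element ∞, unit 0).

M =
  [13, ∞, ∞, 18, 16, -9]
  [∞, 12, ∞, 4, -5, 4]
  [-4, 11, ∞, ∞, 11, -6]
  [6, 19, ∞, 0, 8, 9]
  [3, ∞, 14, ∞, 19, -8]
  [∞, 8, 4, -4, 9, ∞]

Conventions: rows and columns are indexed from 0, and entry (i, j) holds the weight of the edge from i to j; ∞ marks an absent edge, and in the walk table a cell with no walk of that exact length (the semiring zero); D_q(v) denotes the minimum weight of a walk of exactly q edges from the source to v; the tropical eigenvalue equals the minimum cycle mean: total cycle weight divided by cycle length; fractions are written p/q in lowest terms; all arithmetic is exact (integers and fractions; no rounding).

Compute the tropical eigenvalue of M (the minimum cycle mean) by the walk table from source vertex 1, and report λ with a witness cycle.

q=0: [∞, 0, ∞, ∞, ∞, ∞]
q=1: [∞, 12, ∞, 4, -5, 4]
q=2: [-2, 12, 8, 0, 7, -13]
q=3: [4, -5, -9, -17, -4, -11]
q=4: [-13, -3, -7, -17, -10, -15]
q=5: [-11, -7, -11, -19, -9, -22]
q=6: [-15, -14, -18, -26, -13, -20]
Optimal cycle mean attained by: cycle 0->5->2->0, total (-9) + 4 + (-4), length 3.
Answer: λ = -3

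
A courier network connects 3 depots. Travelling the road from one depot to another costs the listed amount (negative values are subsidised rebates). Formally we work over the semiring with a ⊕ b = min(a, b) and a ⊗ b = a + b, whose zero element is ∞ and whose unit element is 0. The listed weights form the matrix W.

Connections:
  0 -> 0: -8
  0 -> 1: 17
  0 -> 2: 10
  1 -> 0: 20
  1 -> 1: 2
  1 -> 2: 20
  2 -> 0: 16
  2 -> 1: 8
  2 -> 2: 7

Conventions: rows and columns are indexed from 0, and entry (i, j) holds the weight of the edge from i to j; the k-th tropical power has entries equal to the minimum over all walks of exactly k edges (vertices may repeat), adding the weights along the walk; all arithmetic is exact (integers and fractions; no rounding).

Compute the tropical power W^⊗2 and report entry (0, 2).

W^⊗2:
  [-16, 9, 2]
  [12, 4, 22]
  [8, 10, 14]
Key observation: the optimum is the walk 0->0->2, with weight (-8) + 10 = 2.
Optimal value attained by: walk 0->0->2.
Answer: (W^⊗2)[0][2] = 2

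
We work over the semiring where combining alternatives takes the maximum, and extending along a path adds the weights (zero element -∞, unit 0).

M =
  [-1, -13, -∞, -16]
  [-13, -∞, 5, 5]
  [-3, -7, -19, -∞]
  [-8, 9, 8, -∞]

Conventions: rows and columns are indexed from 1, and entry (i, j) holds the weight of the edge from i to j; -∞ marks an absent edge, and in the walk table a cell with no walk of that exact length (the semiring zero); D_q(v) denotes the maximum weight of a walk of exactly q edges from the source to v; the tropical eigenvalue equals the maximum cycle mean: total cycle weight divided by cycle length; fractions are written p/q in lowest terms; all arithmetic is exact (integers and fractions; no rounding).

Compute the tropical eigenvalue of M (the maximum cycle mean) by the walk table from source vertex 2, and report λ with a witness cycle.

q=0: [-∞, 0, -∞, -∞]
q=1: [-13, -∞, 5, 5]
q=2: [2, 14, 13, -29]
q=3: [10, 6, 19, 19]
q=4: [16, 28, 27, 11]
Optimal cycle mean attained by: cycle 2->4->2, total 5 + 9, length 2.
Answer: λ = 7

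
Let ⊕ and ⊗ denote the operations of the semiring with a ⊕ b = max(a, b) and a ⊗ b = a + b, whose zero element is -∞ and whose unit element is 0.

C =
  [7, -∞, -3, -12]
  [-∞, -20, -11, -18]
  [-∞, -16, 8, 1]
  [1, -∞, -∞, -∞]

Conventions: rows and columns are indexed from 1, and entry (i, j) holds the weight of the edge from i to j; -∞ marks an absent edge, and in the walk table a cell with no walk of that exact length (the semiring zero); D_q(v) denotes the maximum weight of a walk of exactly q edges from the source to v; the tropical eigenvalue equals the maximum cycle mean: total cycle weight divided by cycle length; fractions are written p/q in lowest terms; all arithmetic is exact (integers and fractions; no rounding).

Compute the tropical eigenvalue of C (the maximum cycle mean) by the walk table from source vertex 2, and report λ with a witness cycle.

q=0: [-∞, 0, -∞, -∞]
q=1: [-∞, -20, -11, -18]
q=2: [-17, -27, -3, -10]
q=3: [-9, -19, 5, -2]
q=4: [-1, -11, 13, 6]
Optimal cycle mean attained by: cycle 3->3, total 8, length 1.
Answer: λ = 8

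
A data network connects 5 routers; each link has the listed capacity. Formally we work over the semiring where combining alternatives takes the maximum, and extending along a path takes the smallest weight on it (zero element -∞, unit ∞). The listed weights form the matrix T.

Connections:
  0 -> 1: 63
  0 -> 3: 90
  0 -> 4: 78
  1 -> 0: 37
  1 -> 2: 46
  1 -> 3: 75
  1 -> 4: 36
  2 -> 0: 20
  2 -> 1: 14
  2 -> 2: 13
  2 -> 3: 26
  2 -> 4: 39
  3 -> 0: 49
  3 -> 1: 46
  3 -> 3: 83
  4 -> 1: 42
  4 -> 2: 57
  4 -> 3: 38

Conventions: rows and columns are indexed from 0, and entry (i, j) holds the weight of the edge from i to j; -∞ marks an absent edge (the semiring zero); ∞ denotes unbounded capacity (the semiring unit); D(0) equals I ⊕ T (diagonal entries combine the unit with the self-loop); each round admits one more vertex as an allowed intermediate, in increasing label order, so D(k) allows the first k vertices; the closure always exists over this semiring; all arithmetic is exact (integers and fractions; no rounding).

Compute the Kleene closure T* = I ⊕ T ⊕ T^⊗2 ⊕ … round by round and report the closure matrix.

D(0):
  [∞, 63, -∞, 90, 78]
  [37, ∞, 46, 75, 36]
  [20, 14, ∞, 26, 39]
  [49, 46, -∞, ∞, -∞]
  [-∞, 42, 57, 38, ∞]
D(1):
  [∞, 63, -∞, 90, 78]
  [37, ∞, 46, 75, 37]
  [20, 20, ∞, 26, 39]
  [49, 49, -∞, ∞, 49]
  [-∞, 42, 57, 38, ∞]
D(2):
  [∞, 63, 46, 90, 78]
  [37, ∞, 46, 75, 37]
  [20, 20, ∞, 26, 39]
  [49, 49, 46, ∞, 49]
  [37, 42, 57, 42, ∞]
D(3):
  [∞, 63, 46, 90, 78]
  [37, ∞, 46, 75, 39]
  [20, 20, ∞, 26, 39]
  [49, 49, 46, ∞, 49]
  [37, 42, 57, 42, ∞]
D(4):
  [∞, 63, 46, 90, 78]
  [49, ∞, 46, 75, 49]
  [26, 26, ∞, 26, 39]
  [49, 49, 46, ∞, 49]
  [42, 42, 57, 42, ∞]
D(5):
  [∞, 63, 57, 90, 78]
  [49, ∞, 49, 75, 49]
  [39, 39, ∞, 39, 39]
  [49, 49, 49, ∞, 49]
  [42, 42, 57, 42, ∞]
Answer: T* = [[∞, 63, 57, 90, 78], [49, ∞, 49, 75, 49], [39, 39, ∞, 39, 39], [49, 49, 49, ∞, 49], [42, 42, 57, 42, ∞]]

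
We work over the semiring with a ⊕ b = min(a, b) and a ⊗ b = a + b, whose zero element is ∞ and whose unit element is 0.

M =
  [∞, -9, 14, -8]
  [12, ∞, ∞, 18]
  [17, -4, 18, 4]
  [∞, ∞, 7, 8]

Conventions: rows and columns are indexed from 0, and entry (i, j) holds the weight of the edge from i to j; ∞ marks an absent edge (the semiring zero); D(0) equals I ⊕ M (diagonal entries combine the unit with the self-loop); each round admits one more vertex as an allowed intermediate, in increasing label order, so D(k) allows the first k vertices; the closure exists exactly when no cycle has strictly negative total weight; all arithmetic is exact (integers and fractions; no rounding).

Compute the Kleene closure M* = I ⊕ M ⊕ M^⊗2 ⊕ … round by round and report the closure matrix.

D(0):
  [0, -9, 14, -8]
  [12, 0, ∞, 18]
  [17, -4, 0, 4]
  [∞, ∞, 7, 0]
D(1):
  [0, -9, 14, -8]
  [12, 0, 26, 4]
  [17, -4, 0, 4]
  [∞, ∞, 7, 0]
D(2):
  [0, -9, 14, -8]
  [12, 0, 26, 4]
  [8, -4, 0, 0]
  [∞, ∞, 7, 0]
D(3):
  [0, -9, 14, -8]
  [12, 0, 26, 4]
  [8, -4, 0, 0]
  [15, 3, 7, 0]
D(4):
  [0, -9, -1, -8]
  [12, 0, 11, 4]
  [8, -4, 0, 0]
  [15, 3, 7, 0]
Answer: M* = [[0, -9, -1, -8], [12, 0, 11, 4], [8, -4, 0, 0], [15, 3, 7, 0]]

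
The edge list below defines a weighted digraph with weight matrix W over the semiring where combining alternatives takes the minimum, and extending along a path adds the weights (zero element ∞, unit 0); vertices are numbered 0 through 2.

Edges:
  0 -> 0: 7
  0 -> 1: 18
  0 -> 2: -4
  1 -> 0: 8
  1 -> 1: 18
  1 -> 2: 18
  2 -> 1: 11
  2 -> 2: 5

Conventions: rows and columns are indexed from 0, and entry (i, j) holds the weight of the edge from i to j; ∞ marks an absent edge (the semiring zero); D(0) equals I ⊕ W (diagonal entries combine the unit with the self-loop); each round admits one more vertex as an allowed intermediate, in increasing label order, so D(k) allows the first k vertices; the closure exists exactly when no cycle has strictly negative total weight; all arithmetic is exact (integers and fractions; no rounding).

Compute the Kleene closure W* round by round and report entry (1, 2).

D(0):
  [0, 18, -4]
  [8, 0, 18]
  [∞, 11, 0]
D(1):
  [0, 18, -4]
  [8, 0, 4]
  [∞, 11, 0]
D(2):
  [0, 18, -4]
  [8, 0, 4]
  [19, 11, 0]
D(3):
  [0, 7, -4]
  [8, 0, 4]
  [19, 11, 0]
Answer: W*[1][2] = 4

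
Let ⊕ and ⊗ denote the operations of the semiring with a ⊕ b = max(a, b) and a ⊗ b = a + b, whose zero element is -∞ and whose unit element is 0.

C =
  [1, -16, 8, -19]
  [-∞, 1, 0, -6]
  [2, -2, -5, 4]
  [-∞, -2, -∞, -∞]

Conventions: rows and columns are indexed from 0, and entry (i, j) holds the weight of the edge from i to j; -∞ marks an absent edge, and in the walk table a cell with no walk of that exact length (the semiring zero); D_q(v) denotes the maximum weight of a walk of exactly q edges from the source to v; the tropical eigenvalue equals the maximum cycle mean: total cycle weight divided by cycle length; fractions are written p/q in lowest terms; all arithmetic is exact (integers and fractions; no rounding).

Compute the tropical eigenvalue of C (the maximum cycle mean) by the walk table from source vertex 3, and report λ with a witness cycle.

q=0: [-∞, -∞, -∞, 0]
q=1: [-∞, -2, -∞, -∞]
q=2: [-∞, -1, -2, -8]
q=3: [0, 0, -1, 2]
q=4: [1, 1, 8, 3]
Optimal cycle mean attained by: cycle 0->2->0, total 8 + 2, length 2.
Answer: λ = 5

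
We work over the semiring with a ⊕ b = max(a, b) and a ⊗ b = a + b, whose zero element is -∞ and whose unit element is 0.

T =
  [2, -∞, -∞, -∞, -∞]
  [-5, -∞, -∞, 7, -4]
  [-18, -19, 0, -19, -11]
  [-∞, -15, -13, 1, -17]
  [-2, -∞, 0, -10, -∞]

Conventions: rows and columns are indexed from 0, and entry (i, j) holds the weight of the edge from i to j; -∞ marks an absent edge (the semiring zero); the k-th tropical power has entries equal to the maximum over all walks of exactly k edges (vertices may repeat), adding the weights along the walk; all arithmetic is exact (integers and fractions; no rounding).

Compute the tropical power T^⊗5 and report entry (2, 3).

T^⊗2:
  [4, -∞, -∞, -∞, -∞]
  [-3, -8, -4, 8, -10]
  [-13, -19, 0, -12, -11]
  [-19, -14, -12, 2, -16]
  [0, -19, 0, -9, -11]
T^⊗3:
  [6, -∞, -∞, -∞, -∞]
  [-1, -7, -4, 9, -9]
  [-11, -19, 0, -11, -11]
  [-17, -13, -11, 3, -15]
  [2, -19, 0, -8, -11]
T^⊗4:
  [8, -∞, -∞, -∞, -∞]
  [1, -6, -4, 10, -8]
  [-9, -19, 0, -10, -11]
  [-15, -12, -10, 4, -14]
  [4, -19, 0, -7, -11]
T^⊗5:
  [10, -∞, -∞, -∞, -∞]
  [3, -5, -3, 11, -7]
  [-7, -19, 0, -9, -11]
  [-13, -11, -9, 5, -13]
  [6, -19, 0, -6, -11]
Key observation: the optimum is the walk 2->1->3->3->3->3, with weight (-19) + 7 + 1 + 1 + 1 = -9.
Optimal value attained by: walk 2->1->3->3->3->3.
Answer: (T^⊗5)[2][3] = -9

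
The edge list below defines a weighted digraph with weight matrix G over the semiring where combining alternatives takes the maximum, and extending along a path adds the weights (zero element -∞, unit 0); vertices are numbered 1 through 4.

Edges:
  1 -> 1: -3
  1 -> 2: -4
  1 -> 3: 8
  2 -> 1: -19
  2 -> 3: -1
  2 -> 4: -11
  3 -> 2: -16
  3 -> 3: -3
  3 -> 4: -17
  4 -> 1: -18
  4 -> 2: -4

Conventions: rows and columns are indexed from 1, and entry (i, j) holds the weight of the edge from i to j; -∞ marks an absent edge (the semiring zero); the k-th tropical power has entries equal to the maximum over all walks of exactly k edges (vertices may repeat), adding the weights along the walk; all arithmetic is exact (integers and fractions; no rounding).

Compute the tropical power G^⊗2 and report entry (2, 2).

G^⊗2:
  [-6, -7, 5, -9]
  [-22, -15, -4, -18]
  [-35, -19, -6, -20]
  [-21, -22, -5, -15]
Key observation: the optimum is the walk 2->4->2, with weight (-11) + (-4) = -15.
Optimal value attained by: walk 2->4->2.
Answer: (G^⊗2)[2][2] = -15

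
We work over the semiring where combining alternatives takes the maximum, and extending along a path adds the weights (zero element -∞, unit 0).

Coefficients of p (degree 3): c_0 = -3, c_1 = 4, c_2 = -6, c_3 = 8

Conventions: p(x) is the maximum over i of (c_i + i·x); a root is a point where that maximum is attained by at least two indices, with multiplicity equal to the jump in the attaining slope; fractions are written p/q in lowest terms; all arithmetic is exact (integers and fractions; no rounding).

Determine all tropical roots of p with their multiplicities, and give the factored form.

hull edge (i=0, c=-3) to (i=1, c=4): slope 7, span 1
hull edge (i=1, c=4) to (i=3, c=8): slope 2, span 2
Factored form: p(x) = 8 ⊗ (x ⊕ (-7)) ⊗ (x ⊕ (-2)) ⊗ (x ⊕ (-2))
Answer: roots = -7 (mult 1), -2 (mult 2)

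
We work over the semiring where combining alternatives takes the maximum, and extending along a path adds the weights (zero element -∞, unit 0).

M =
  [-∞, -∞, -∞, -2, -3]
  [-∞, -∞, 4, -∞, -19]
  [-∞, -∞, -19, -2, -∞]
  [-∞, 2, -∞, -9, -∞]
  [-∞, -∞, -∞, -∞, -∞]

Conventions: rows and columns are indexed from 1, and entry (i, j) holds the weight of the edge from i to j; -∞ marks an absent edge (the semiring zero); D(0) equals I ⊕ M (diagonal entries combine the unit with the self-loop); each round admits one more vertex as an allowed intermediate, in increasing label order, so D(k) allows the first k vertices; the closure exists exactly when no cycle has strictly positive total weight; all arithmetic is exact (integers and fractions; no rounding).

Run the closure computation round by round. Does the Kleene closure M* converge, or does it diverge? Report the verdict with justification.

D(0):
  [0, -∞, -∞, -2, -3]
  [-∞, 0, 4, -∞, -19]
  [-∞, -∞, 0, -2, -∞]
  [-∞, 2, -∞, 0, -∞]
  [-∞, -∞, -∞, -∞, 0]
D(1):
  [0, -∞, -∞, -2, -3]
  [-∞, 0, 4, -∞, -19]
  [-∞, -∞, 0, -2, -∞]
  [-∞, 2, -∞, 0, -∞]
  [-∞, -∞, -∞, -∞, 0]
D(2):
  [0, -∞, -∞, -2, -3]
  [-∞, 0, 4, -∞, -19]
  [-∞, -∞, 0, -2, -∞]
  [-∞, 2, 6, 0, -17]
  [-∞, -∞, -∞, -∞, 0]
Detection: at round 3, diagonal entry (4, 4) turns strictly positive.
Key observation: the cycle 4->2->3->4 has total weight 2 + 4 + (-2), which is strictly positive.
Answer: DIVERGES — positive cycle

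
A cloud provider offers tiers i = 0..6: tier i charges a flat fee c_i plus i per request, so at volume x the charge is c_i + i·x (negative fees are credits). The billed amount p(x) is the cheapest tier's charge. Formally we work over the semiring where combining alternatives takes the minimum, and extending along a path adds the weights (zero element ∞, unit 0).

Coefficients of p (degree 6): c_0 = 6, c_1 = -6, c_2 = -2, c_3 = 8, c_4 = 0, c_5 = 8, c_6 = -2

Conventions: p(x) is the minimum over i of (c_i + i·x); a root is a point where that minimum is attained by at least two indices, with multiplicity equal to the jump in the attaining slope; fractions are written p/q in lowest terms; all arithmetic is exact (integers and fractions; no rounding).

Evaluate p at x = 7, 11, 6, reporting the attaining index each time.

p(7) = min(6+0·7=6, -6+1·7=1, -2+2·7=12, 8+3·7=29, 0+4·7=28, 8+5·7=43, -2+6·7=40) = 1 (attained by i=1)
p(11) = min(6+0·11=6, -6+1·11=5, -2+2·11=20, 8+3·11=41, 0+4·11=44, 8+5·11=63, -2+6·11=64) = 5 (attained by i=1)
p(6) = min(6+0·6=6, -6+1·6=0, -2+2·6=10, 8+3·6=26, 0+4·6=24, 8+5·6=38, -2+6·6=34) = 0 (attained by i=1)
Answer: p(7) = 1; p(11) = 5; p(6) = 0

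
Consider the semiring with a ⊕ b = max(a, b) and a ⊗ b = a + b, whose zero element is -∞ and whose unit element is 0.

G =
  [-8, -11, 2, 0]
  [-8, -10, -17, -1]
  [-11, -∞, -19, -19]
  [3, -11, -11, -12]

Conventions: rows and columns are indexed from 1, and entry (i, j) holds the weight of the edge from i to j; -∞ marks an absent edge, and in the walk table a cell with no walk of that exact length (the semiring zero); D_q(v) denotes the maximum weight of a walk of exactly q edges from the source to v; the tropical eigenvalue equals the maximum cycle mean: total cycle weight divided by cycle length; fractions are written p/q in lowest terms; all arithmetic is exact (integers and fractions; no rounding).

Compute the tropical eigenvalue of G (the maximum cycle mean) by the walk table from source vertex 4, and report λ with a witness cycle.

q=0: [-∞, -∞, -∞, 0]
q=1: [3, -11, -11, -12]
q=2: [-5, -8, 5, 3]
q=3: [6, -8, -3, -5]
q=4: [-2, -5, 8, 6]
Optimal cycle mean attained by: cycle 1->4->1, total 0 + 3, length 2.
Answer: λ = 3/2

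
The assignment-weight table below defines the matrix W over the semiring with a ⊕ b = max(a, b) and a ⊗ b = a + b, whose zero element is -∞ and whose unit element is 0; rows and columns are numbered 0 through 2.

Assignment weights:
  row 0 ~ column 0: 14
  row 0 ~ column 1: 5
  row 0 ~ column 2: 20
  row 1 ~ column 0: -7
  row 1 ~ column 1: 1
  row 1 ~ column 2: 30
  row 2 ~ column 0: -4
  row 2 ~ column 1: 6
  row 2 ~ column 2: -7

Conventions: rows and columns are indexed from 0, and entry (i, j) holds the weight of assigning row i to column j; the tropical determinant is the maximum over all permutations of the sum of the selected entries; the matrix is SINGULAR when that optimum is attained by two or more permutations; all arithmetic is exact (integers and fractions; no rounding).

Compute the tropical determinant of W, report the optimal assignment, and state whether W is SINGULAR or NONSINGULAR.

σ = (0, 1, 2): 14 + 1 + (-7) = 8
σ = (0, 2, 1): 14 + 30 + 6 = 50
σ = (1, 0, 2): 5 + (-7) + (-7) = -9
σ = (1, 2, 0): 5 + 30 + (-4) = 31
σ = (2, 0, 1): 20 + (-7) + 6 = 19
σ = (2, 1, 0): 20 + 1 + (-4) = 17
Optimal value attained by: σ = (0, 2, 1).
Answer: det⊕(W) = 50; verdict: NONSINGULAR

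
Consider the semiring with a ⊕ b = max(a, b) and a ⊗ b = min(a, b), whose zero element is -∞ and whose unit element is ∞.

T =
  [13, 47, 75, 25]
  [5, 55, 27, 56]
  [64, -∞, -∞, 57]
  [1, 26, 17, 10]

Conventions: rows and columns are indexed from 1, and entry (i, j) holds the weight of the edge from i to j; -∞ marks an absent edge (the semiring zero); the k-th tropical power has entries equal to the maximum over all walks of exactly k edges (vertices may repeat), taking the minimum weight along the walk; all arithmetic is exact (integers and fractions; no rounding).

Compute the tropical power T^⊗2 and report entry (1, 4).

T^⊗2:
  [64, 47, 27, 57]
  [27, 55, 27, 55]
  [13, 47, 64, 25]
  [17, 26, 26, 26]
Key observation: the optimum is the walk 1->3->4, with weight 75 min 57 = 57.
Optimal value attained by: walk 1->3->4.
Answer: (T^⊗2)[1][4] = 57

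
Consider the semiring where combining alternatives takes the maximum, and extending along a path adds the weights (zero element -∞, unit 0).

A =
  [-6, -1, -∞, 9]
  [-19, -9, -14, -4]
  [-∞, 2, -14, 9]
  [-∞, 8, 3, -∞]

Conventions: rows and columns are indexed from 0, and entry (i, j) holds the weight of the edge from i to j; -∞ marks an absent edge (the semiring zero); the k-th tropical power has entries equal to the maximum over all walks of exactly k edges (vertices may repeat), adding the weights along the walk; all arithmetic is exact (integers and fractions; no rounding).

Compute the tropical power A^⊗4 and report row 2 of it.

A^⊗2:
  [-12, 17, 12, 3]
  [-25, 4, -1, -5]
  [-17, 17, 12, -2]
  [-11, 5, -6, 12]
A^⊗3:
  [-2, 14, 6, 21]
  [-15, 3, -2, 8]
  [-2, 14, 3, 21]
  [-14, 20, 15, 3]
A^⊗4:
  [-5, 29, 24, 15]
  [-16, 16, 11, 7]
  [-5, 29, 24, 12]
  [1, 17, 6, 24]
Answer: row 2 of A^⊗4 = [-5, 29, 24, 12]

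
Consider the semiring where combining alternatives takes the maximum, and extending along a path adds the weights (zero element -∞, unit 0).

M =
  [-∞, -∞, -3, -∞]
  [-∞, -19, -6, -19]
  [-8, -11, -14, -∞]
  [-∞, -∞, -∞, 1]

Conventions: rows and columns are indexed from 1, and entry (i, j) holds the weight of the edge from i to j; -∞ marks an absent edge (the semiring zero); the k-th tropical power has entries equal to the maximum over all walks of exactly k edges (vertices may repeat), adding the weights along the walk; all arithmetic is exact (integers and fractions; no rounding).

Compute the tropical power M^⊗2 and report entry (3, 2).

M^⊗2:
  [-11, -14, -17, -∞]
  [-14, -17, -20, -18]
  [-22, -25, -11, -30]
  [-∞, -∞, -∞, 2]
Key observation: the optimum is the walk 3->3->2, with weight (-14) + (-11) = -25.
Optimal value attained by: walk 3->3->2.
Answer: (M^⊗2)[3][2] = -25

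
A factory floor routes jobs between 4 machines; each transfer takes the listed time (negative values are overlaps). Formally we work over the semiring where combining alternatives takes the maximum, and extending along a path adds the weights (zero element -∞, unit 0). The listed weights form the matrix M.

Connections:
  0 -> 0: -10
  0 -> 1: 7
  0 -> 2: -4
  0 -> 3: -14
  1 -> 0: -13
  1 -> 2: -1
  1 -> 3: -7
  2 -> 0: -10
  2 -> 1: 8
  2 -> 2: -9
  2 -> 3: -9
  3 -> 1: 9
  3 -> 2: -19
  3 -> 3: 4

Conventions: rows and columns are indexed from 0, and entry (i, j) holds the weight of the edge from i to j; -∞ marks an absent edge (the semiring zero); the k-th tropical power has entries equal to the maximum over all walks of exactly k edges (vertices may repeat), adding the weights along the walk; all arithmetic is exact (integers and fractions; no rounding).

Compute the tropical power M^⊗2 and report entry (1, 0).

M^⊗2:
  [-6, 4, 6, 0]
  [-11, 7, -10, -3]
  [-5, 0, 7, 1]
  [-4, 13, 8, 8]
Key observation: the optimum is the walk 1->2->0, with weight (-1) + (-10) = -11.
Optimal value attained by: walk 1->2->0.
Answer: (M^⊗2)[1][0] = -11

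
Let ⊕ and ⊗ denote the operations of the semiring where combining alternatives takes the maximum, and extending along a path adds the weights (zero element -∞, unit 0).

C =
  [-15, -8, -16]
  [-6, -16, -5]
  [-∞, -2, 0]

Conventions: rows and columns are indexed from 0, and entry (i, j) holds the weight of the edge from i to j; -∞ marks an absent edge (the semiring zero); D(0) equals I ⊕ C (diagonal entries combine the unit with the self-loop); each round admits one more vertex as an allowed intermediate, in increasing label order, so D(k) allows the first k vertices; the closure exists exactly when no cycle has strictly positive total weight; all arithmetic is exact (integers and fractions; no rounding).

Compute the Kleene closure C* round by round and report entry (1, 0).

D(0):
  [0, -8, -16]
  [-6, 0, -5]
  [-∞, -2, 0]
D(1):
  [0, -8, -16]
  [-6, 0, -5]
  [-∞, -2, 0]
D(2):
  [0, -8, -13]
  [-6, 0, -5]
  [-8, -2, 0]
D(3):
  [0, -8, -13]
  [-6, 0, -5]
  [-8, -2, 0]
Answer: C*[1][0] = -6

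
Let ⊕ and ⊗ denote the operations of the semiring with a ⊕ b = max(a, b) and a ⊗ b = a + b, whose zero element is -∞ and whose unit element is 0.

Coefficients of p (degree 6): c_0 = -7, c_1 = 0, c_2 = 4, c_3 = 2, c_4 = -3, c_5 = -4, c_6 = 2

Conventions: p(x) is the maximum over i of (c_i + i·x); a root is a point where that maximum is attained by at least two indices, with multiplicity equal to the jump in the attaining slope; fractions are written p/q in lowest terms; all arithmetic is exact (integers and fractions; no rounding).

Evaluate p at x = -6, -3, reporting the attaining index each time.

p(-6) = max(-7+0·(-6)=-7, 0+1·(-6)=-6, 4+2·(-6)=-8, 2+3·(-6)=-16, -3+4·(-6)=-27, -4+5·(-6)=-34, 2+6·(-6)=-34) = -6 (attained by i=1)
p(-3) = max(-7+0·(-3)=-7, 0+1·(-3)=-3, 4+2·(-3)=-2, 2+3·(-3)=-7, -3+4·(-3)=-15, -4+5·(-3)=-19, 2+6·(-3)=-16) = -2 (attained by i=2)
Answer: p(-6) = -6; p(-3) = -2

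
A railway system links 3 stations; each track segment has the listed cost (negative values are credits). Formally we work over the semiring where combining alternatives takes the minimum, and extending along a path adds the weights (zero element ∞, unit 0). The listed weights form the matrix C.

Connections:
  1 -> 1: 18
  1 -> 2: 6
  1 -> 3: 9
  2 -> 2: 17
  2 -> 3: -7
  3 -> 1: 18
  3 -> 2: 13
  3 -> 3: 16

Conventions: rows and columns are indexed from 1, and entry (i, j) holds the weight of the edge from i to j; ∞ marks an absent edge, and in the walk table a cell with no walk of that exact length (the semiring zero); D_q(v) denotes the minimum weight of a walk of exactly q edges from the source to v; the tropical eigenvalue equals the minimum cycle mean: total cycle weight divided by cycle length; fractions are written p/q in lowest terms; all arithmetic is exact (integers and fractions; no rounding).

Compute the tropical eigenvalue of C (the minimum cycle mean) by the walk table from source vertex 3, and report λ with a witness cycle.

q=0: [∞, ∞, 0]
q=1: [18, 13, 16]
q=2: [34, 24, 6]
q=3: [24, 19, 17]
Optimal cycle mean attained by: cycle 2->3->2, total (-7) + 13, length 2.
Answer: λ = 3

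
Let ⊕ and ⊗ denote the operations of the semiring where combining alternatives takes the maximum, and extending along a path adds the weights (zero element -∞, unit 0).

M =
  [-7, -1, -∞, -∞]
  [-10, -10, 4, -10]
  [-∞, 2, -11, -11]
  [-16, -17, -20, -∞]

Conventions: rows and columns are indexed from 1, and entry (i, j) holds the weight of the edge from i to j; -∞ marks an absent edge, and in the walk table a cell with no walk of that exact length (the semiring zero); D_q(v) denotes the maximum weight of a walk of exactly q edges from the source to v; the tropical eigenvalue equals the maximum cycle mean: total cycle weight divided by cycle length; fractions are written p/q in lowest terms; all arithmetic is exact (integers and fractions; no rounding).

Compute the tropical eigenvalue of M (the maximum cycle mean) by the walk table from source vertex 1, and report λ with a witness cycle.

q=0: [0, -∞, -∞, -∞]
q=1: [-7, -1, -∞, -∞]
q=2: [-11, -8, 3, -11]
q=3: [-18, 5, -4, -8]
q=4: [-5, -2, 9, -5]
Optimal cycle mean attained by: cycle 2->3->2, total 4 + 2, length 2.
Answer: λ = 3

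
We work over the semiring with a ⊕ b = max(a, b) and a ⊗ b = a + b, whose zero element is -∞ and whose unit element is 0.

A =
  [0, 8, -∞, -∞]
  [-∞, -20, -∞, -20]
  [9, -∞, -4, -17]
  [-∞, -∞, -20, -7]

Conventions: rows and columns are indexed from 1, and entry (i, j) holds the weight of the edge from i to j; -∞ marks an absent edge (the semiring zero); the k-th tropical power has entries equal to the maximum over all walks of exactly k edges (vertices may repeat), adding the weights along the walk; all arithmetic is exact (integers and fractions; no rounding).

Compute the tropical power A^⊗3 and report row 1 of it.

A^⊗2:
  [0, 8, -∞, -12]
  [-∞, -40, -40, -27]
  [9, 17, -8, -21]
  [-11, -∞, -24, -14]
A^⊗3:
  [0, 8, -32, -12]
  [-31, -60, -44, -34]
  [9, 17, -12, -3]
  [-11, -3, -28, -21]
Answer: row 1 of A^⊗3 = [0, 8, -32, -12]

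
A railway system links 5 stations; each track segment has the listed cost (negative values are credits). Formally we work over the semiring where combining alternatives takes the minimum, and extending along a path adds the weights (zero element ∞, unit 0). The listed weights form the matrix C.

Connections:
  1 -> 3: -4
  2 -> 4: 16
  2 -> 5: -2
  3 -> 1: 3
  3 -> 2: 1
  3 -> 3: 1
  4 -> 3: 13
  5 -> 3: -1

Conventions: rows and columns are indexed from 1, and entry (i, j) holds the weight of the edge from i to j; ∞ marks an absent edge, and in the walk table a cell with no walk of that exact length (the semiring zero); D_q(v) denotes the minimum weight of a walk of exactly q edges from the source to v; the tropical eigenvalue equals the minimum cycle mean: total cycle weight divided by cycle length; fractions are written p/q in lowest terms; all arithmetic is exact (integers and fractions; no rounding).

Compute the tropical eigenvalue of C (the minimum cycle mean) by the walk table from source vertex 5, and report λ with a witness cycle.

q=0: [∞, ∞, ∞, ∞, 0]
q=1: [∞, ∞, -1, ∞, ∞]
q=2: [2, 0, 0, ∞, ∞]
q=3: [3, 1, -2, 16, -2]
q=4: [1, -1, -3, 17, -1]
q=5: [0, -2, -3, 15, -3]
Optimal cycle mean attained by: cycle 2->5->3->2, total (-2) + (-1) + 1, length 3.
Answer: λ = -2/3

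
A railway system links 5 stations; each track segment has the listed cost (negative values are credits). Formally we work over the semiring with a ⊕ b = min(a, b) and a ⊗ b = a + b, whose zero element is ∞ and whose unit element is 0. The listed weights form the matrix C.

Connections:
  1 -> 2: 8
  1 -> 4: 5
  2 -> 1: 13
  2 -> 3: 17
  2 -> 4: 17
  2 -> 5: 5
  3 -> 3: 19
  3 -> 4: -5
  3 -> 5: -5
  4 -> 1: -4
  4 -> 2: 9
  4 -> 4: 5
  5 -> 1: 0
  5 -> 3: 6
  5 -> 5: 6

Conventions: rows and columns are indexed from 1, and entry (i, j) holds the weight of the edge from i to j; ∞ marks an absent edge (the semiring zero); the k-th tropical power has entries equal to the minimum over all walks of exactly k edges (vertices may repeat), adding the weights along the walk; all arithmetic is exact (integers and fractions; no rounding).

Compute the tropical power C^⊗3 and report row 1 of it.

C^⊗2:
  [1, 14, 25, 10, 13]
  [5, 21, 11, 12, 11]
  [-9, 4, 1, 0, 1]
  [1, 4, 26, 1, 14]
  [6, 8, 12, 1, 1]
C^⊗3:
  [6, 9, 19, 6, 19]
  [8, 13, 17, 6, 6]
  [-4, -1, 7, -4, -4]
  [-3, 9, 20, 6, 9]
  [-3, 10, 7, 6, 7]
Answer: row 1 of C^⊗3 = [6, 9, 19, 6, 19]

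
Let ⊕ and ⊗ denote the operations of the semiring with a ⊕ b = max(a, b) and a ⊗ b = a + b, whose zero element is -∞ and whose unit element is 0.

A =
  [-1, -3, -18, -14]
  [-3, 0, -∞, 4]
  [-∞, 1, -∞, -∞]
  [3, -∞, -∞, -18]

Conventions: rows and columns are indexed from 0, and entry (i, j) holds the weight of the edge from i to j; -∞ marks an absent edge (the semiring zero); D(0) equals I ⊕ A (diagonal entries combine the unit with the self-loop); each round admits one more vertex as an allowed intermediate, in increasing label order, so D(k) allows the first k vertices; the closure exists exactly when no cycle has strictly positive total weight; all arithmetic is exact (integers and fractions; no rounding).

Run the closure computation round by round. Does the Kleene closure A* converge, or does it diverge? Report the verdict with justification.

D(0):
  [0, -3, -18, -14]
  [-3, 0, -∞, 4]
  [-∞, 1, 0, -∞]
  [3, -∞, -∞, 0]
D(1):
  [0, -3, -18, -14]
  [-3, 0, -21, 4]
  [-∞, 1, 0, -∞]
  [3, 0, -15, 0]
Detection: at round 2, diagonal entry (3, 3) turns strictly positive.
Key observation: the cycle 3->0->1->3 has total weight 3 + (-3) + 4, which is strictly positive.
Answer: DIVERGES — positive cycle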